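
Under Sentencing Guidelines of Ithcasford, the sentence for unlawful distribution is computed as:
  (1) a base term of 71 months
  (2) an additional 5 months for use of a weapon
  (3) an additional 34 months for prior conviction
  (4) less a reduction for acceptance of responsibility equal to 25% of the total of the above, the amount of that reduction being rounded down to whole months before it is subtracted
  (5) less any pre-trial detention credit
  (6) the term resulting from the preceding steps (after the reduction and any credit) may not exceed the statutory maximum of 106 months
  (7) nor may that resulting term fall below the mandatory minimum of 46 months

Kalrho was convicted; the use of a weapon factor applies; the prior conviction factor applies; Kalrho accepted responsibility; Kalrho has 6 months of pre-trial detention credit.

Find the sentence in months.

77 months

Use of a weapon enhancement: +5 months
Prior conviction enhancement: +34 months
Adjusted term: 71 months + 5 months + 34 months = 110 months
Acceptance of responsibility reduction: 25% of 110 months = 27 months (rounded down)
After reduction: 110 − 27 = 83 months
Less pre-trial detention credit: 83 months − 6 months = 77 months
Cap at 106 months: 77 months is within the cap, no reduction.
Minimum 46 months: 77 months meets the minimum, no increase.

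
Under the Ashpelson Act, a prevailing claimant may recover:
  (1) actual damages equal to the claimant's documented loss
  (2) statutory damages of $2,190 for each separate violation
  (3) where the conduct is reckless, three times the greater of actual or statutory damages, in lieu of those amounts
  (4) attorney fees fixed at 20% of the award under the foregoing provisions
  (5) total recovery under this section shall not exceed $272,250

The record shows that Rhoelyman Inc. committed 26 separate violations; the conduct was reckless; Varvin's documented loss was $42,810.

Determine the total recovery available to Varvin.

$204,984

Statutory damages: 26 × $2,190 = $56,940
Greater of actual damages ($42,810) or statutory damages ($56,940): $56,940
Trebled: 3 × $56,940 = $170,820
Attorney fees: 20% of $170,820 = $34,164
Total before cap: $170,820 + $34,164 = $204,984
Cap at $272,250: $204,984 is within the cap, no reduction.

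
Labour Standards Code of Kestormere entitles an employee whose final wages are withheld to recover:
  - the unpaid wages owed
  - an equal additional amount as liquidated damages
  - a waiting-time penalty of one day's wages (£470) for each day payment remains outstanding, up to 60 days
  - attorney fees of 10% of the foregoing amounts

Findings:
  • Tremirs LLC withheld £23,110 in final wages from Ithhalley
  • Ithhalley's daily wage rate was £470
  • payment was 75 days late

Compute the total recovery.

£81,862

Liquidated damages (equal amount): £23,110
Penalty days: min(75, 60) = 60
Waiting-time penalty: 60 × £470 = £28,200
Subtotal: £23,110 + £23,110 + £28,200 = £74,420
Attorney fees: 10% of £74,420 = £7,442
Total award: £74,420 + £7,442 = £81,862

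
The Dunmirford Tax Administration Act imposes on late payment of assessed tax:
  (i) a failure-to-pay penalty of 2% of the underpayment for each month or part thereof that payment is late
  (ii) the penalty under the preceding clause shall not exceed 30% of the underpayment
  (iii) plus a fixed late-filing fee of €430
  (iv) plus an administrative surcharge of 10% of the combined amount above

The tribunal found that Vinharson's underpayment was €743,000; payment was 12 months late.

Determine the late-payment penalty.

€196,625

Accrued rate: 2% × 12 = 24%, capped at 30% → 24%
Failure-to-pay penalty: 24% of €743,000 = €178,320
Penalty before surcharge: €178,320 + €430 = €178,750
Administrative surcharge: 10% of €178,750 = €17,875
Total penalty: €178,750 + €17,875 = €196,625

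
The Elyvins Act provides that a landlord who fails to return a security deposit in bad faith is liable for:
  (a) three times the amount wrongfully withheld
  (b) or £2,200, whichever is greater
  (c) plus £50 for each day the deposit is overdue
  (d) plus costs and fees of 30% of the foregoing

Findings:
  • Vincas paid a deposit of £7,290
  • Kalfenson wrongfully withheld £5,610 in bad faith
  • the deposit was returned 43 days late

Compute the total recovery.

Trebled: 3 × £5,610 = £16,830
Minimum £2,200: £16,830 meets the minimum, no increase.
Late-return penalty: 43 × £50 = £2,150
Damages plus late penalty: £16,830 + £2,150 = £18,980
Costs and fees: 30% of £18,980 = £5,694
Total recovery: £18,980 + £5,694 = £24,674

£24,674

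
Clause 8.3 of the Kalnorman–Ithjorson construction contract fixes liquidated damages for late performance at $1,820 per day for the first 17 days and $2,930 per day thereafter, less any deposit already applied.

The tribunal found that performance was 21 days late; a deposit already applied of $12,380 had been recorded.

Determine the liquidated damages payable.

$30,280

First 17 days: 17 × $1,820 = $30,940
Remaining days: (21 − 17) × $2,930 = $11,720
Accrued per-day damages: $30,940 + $11,720 = $42,660
Less deposit already applied: $42,660 − $12,380 = $30,280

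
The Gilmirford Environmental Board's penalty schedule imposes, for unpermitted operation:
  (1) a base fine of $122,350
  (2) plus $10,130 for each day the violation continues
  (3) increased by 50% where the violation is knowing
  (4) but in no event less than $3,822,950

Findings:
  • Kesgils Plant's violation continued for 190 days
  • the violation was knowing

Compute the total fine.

Per-day component: 190 × $10,130 = $1,924,700
Base plus per-day: $122,350 + $1,924,700 = $2,047,050
Enhancement: 50% of $2,047,050 = $1,023,525
Enhanced fine: $2,047,050 + $1,023,525 = $3,070,575
Minimum $3,822,950: $3,070,575 is below the minimum → $3,822,950

$3,822,950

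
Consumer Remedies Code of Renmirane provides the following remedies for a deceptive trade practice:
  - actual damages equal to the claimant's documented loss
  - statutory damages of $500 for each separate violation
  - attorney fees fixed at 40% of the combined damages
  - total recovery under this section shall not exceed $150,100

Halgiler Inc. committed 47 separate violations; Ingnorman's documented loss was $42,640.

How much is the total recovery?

Statutory damages: 47 × $500 = $23,500
Combined damages: $42,640 + $23,500 = $66,140
Attorney fees: 40% of $66,140 = $26,456
Total before cap: $66,140 + $26,456 = $92,596
Cap at $150,100: $92,596 is within the cap, no reduction.

$92,596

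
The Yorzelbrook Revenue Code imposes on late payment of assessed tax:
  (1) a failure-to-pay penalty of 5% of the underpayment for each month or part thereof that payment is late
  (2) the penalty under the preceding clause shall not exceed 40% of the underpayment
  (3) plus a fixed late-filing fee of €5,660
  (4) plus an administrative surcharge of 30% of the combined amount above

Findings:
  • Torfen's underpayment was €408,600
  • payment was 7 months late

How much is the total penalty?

Accrued rate: 5% × 7 = 35%, capped at 40% → 35%
Failure-to-pay penalty: 35% of €408,600 = €143,010
Penalty before surcharge: €143,010 + €5,660 = €148,670
Administrative surcharge: 30% of €148,670 = €44,601
Total penalty: €148,670 + €44,601 = €193,271

€193,271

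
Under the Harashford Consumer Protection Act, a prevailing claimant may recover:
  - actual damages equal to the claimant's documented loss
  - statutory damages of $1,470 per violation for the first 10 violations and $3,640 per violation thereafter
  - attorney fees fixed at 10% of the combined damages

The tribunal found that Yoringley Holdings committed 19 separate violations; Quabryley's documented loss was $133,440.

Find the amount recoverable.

$198,990

First 10 violations: 10 × $1,470 = $14,700
Remaining violations: (19 − 10) × $3,640 = $32,760
Statutory damages: $14,700 + $32,760 = $47,460
Combined damages: $133,440 + $47,460 = $180,900
Attorney fees: 10% of $180,900 = $18,090
Total recovery: $180,900 + $18,090 = $198,990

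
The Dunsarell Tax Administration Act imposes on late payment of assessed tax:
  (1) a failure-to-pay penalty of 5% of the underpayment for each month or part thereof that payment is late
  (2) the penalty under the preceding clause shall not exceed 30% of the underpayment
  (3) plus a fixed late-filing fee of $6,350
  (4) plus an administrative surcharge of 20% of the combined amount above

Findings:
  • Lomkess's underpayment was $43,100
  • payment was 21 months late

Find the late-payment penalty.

$23,136

Accrued rate: 5% × 21 = 105%, capped at 30% → 30%
Failure-to-pay penalty: 30% of $43,100 = $12,930
Penalty before surcharge: $12,930 + $6,350 = $19,280
Administrative surcharge: 20% of $19,280 = $3,856
Total penalty: $19,280 + $3,856 = $23,136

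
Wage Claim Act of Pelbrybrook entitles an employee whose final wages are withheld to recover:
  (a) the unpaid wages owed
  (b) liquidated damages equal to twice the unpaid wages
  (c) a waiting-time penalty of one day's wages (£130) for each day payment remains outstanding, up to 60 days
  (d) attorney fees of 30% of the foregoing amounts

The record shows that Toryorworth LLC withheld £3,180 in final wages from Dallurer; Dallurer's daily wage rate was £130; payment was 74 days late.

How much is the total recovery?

Doubled: 2 × £3,180 = £6,360
Penalty days: min(74, 60) = 60
Waiting-time penalty: 60 × £130 = £7,800
Subtotal: £3,180 + £6,360 + £7,800 = £17,340
Attorney fees: 30% of £17,340 = £5,202
Total award: £17,340 + £5,202 = £22,542

£22,542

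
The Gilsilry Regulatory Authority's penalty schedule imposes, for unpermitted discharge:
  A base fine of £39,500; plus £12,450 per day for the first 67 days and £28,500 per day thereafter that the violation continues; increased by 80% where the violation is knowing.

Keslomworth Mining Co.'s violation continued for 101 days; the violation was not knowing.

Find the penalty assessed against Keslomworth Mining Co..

First 67 days: 67 × £12,450 = £834,150
Remaining days: (101 − 67) × £28,500 = £969,000
Per-day component: £834,150 + £969,000 = £1,803,150
Base plus per-day: £39,500 + £1,803,150 = £1,842,650
The violation was not knowing: no 80% increase.

£1,842,650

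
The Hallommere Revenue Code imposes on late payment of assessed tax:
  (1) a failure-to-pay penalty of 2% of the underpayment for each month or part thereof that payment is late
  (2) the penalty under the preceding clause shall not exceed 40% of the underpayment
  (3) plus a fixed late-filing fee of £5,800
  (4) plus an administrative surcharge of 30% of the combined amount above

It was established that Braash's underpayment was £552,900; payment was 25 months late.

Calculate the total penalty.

Accrued rate: 2% × 25 = 50%, capped at 40% → 40%
Failure-to-pay penalty: 40% of £552,900 = £221,160
Penalty before surcharge: £221,160 + £5,800 = £226,960
Administrative surcharge: 30% of £226,960 = £68,088
Total penalty: £226,960 + £68,088 = £295,048

Penalty: £295,048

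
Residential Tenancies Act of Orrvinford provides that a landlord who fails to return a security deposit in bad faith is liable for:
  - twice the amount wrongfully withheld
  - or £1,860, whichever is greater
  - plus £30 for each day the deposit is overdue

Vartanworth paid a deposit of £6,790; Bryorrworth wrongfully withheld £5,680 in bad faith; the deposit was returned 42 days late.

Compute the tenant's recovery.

£12,620

Doubled: 2 × £5,680 = £11,360
Minimum £1,860: £11,360 meets the minimum, no increase.
Late-return penalty: 42 × £30 = £1,260
Damages plus late penalty: £11,360 + £1,260 = £12,620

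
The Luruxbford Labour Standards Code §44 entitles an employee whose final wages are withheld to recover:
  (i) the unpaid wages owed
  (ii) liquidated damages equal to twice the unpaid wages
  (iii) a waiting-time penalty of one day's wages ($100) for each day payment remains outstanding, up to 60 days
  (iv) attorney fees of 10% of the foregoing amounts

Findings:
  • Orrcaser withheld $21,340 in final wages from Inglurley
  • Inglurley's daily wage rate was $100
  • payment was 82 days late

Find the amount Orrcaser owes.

Doubled: 2 × $21,340 = $42,680
Penalty days: min(82, 60) = 60
Waiting-time penalty: 60 × $100 = $6,000
Subtotal: $21,340 + $42,680 + $6,000 = $70,020
Attorney fees: 10% of $70,020 = $7,002
Total award: $70,020 + $7,002 = $77,022

Total award: $77,022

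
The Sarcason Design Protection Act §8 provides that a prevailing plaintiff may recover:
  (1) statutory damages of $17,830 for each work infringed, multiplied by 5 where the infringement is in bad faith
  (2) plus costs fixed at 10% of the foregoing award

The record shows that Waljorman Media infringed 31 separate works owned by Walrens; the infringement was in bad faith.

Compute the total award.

$3,040,015

Statutory damages: 31 × $17,830 = $552,730
Multiplied by 5: 5 × $552,730 = $2,763,650
Costs: 10% of $2,763,650 = $276,365
Award plus costs: $2,763,650 + $276,365 = $3,040,015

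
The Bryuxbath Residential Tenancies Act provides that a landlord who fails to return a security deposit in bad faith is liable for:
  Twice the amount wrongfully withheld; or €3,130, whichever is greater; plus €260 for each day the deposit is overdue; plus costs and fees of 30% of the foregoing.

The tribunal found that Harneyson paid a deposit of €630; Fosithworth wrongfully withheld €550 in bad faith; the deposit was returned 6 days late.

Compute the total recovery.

€6,097

Doubled: 2 × €550 = €1,100
Minimum €3,130: €1,100 is below the minimum → €3,130
Late-return penalty: 6 × €260 = €1,560
Damages plus late penalty: €3,130 + €1,560 = €4,690
Costs and fees: 30% of €4,690 = €1,407
Total recovery: €4,690 + €1,407 = €6,097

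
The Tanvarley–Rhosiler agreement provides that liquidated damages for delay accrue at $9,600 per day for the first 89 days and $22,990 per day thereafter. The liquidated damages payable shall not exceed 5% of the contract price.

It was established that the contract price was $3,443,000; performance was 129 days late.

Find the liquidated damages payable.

First 89 days: 89 × $9,600 = $854,400
Remaining days: (129 − 89) × $22,990 = $919,600
Accrued per-day damages: $854,400 + $919,600 = $1,774,000
Cap: 5% of $3,443,000 = $172,150
Cap at $172,150: $1,774,000 exceeds the cap → $172,150

$172,150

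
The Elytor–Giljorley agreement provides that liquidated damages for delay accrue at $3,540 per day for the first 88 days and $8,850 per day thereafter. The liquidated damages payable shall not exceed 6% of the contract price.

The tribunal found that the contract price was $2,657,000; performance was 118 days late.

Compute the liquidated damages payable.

$159,420

First 88 days: 88 × $3,540 = $311,520
Remaining days: (118 − 88) × $8,850 = $265,500
Accrued per-day damages: $311,520 + $265,500 = $577,020
Cap: 6% of $2,657,000 = $159,420
Cap at $159,420: $577,020 exceeds the cap → $159,420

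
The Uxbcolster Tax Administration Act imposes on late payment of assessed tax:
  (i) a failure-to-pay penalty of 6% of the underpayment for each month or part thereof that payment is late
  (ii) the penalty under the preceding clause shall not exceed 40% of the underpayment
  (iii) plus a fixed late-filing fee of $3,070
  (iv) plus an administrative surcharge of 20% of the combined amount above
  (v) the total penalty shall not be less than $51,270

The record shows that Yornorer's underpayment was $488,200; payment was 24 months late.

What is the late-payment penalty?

Accrued rate: 6% × 24 = 144%, capped at 40% → 40%
Failure-to-pay penalty: 40% of $488,200 = $195,280
Penalty before surcharge: $195,280 + $3,070 = $198,350
Administrative surcharge: 20% of $198,350 = $39,670
Total penalty: $198,350 + $39,670 = $238,020
Minimum $51,270: $238,020 meets the minimum, no increase.

$238,020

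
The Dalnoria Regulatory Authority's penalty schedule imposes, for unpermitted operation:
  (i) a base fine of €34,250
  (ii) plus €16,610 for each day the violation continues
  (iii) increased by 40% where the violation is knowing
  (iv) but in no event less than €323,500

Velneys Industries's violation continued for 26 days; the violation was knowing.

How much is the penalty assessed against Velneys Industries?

Civil penalty: €652,554

Per-day component: 26 × €16,610 = €431,860
Base plus per-day: €34,250 + €431,860 = €466,110
Enhancement: 40% of €466,110 = €186,444
Enhanced fine: €466,110 + €186,444 = €652,554
Minimum €323,500: €652,554 meets the minimum, no increase.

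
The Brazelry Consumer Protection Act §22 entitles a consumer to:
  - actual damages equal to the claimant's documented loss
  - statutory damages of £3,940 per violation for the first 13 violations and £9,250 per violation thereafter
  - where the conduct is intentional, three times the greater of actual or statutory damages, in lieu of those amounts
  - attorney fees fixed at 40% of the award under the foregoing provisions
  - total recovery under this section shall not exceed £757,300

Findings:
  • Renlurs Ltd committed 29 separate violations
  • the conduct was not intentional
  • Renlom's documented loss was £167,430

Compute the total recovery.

First 13 violations: 13 × £3,940 = £51,220
Remaining violations: (29 − 13) × £9,250 = £148,000
Statutory damages: £51,220 + £148,000 = £199,220
Conduct not intentional: the in-lieu enhancement does not apply.
Actual plus statutory damages: £167,430 + £199,220 = £366,650
Attorney fees: 40% of £366,650 = £146,660
Total before cap: £366,650 + £146,660 = £513,310
Cap at £757,300: £513,310 is within the cap, no reduction.

£513,310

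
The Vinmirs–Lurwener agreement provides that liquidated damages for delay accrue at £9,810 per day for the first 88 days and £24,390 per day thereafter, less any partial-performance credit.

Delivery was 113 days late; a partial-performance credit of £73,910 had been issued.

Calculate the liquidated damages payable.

First 88 days: 88 × £9,810 = £863,280
Remaining days: (113 − 88) × £24,390 = £609,750
Accrued per-day damages: £863,280 + £609,750 = £1,473,030
Less partial-performance credit: £1,473,030 − £73,910 = £1,399,120

£1,399,120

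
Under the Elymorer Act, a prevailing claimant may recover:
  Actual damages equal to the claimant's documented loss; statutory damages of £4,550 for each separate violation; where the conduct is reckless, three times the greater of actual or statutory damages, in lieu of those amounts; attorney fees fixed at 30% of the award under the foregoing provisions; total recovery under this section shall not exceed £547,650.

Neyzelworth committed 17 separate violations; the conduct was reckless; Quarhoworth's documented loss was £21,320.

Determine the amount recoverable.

Statutory damages: 17 × £4,550 = £77,350
Greater of actual damages (£21,320) or statutory damages (£77,350): £77,350
Trebled: 3 × £77,350 = £232,050
Attorney fees: 30% of £232,050 = £69,615
Total before cap: £232,050 + £69,615 = £301,665
Cap at £547,650: £301,665 is within the cap, no reduction.

£301,665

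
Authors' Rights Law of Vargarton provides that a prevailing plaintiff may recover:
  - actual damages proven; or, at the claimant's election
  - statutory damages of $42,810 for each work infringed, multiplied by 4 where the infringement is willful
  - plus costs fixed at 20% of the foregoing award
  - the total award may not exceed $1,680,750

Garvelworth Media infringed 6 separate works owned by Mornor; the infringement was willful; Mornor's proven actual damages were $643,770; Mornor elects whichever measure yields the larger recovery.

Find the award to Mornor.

$1,232,928

Statutory damages: 6 × $42,810 = $256,860
Multiplied by 4: 4 × $256,860 = $1,027,440
Greater of actual damages ($643,770) or enhanced statutory damages ($1,027,440): $1,027,440
Costs: 20% of $1,027,440 = $205,488
Award plus costs: $1,027,440 + $205,488 = $1,232,928
Cap at $1,680,750: $1,232,928 is within the cap, no reduction.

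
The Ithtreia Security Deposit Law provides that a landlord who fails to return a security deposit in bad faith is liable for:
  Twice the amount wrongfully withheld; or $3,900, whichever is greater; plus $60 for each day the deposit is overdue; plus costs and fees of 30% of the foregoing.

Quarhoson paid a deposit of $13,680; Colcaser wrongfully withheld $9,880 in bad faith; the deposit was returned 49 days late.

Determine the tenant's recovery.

$29,510

Doubled: 2 × $9,880 = $19,760
Minimum $3,900: $19,760 meets the minimum, no increase.
Late-return penalty: 49 × $60 = $2,940
Damages plus late penalty: $19,760 + $2,940 = $22,700
Costs and fees: 30% of $22,700 = $6,810
Total recovery: $22,700 + $6,810 = $29,510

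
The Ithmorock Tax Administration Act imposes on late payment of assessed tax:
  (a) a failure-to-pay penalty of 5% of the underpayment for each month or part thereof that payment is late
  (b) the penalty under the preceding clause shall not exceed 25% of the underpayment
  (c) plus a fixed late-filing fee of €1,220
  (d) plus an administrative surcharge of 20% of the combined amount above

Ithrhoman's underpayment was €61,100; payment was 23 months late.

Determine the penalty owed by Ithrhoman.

Accrued rate: 5% × 23 = 115%, capped at 25% → 25%
Failure-to-pay penalty: 25% of €61,100 = €15,275
Penalty before surcharge: €15,275 + €1,220 = €16,495
Administrative surcharge: 20% of €16,495 = €3,299
Total penalty: €16,495 + €3,299 = €19,794

€19,794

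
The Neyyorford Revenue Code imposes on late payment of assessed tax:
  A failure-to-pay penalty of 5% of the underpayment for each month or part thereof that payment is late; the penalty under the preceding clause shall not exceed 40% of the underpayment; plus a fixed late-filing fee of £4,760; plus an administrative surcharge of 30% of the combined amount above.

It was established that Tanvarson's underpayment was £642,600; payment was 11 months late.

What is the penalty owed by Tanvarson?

Accrued rate: 5% × 11 = 55%, capped at 40% → 40%
Failure-to-pay penalty: 40% of £642,600 = £257,040
Penalty before surcharge: £257,040 + £4,760 = £261,800
Administrative surcharge: 30% of £261,800 = £78,540
Total penalty: £261,800 + £78,540 = £340,340

£340,340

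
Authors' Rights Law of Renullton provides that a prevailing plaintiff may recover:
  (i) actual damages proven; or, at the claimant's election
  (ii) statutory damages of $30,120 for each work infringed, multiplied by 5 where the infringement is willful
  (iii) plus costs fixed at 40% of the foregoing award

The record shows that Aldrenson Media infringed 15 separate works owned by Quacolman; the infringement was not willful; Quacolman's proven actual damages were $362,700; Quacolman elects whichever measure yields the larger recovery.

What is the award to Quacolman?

Statutory damages: 15 × $30,120 = $451,800
Infringement not willful: no ×5 enhancement.
Greater of actual damages ($362,700) or statutory damages ($451,800): $451,800
Costs: 40% of $451,800 = $180,720
Award plus costs: $451,800 + $180,720 = $632,520

$632,520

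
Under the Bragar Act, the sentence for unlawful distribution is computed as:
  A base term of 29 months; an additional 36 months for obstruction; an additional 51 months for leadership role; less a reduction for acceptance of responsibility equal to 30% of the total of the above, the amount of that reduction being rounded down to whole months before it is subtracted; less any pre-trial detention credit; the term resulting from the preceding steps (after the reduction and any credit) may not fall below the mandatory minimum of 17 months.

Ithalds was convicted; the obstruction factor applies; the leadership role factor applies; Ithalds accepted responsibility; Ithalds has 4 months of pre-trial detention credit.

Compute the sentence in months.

Obstruction enhancement: +36 months
Leadership role enhancement: +51 months
Adjusted term: 29 months + 36 months + 51 months = 116 months
Acceptance of responsibility reduction: 30% of 116 months = 34 months (rounded down)
After reduction: 116 − 34 = 82 months
Less pre-trial detention credit: 82 months − 4 months = 78 months
Minimum 17 months: 78 months meets the minimum, no increase.

Sentence: 78 months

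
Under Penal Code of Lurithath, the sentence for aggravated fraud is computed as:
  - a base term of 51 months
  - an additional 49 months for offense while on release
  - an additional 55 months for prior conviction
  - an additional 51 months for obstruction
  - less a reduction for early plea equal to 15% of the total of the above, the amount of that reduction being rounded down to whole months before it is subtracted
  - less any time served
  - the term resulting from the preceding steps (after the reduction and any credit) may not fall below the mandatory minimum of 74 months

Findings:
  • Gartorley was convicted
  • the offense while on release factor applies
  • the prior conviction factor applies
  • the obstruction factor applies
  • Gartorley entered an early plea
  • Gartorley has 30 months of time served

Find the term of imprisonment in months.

Offense while on release enhancement: +49 months
Prior conviction enhancement: +55 months
Obstruction enhancement: +51 months
Adjusted term: 51 months + 49 months + 55 months + 51 months = 206 months
Early plea reduction: 15% of 206 months = 30 months (rounded down)
After reduction: 206 − 30 = 176 months
Less time served: 176 months − 30 months = 146 months
Minimum 74 months: 146 months meets the minimum, no increase.

146 months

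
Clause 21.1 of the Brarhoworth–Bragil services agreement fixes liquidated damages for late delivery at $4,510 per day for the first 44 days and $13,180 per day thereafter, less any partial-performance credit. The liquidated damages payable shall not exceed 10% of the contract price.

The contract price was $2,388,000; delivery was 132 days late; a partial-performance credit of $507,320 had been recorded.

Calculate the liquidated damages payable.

First 44 days: 44 × $4,510 = $198,440
Remaining days: (132 − 44) × $13,180 = $1,159,840
Accrued per-day damages: $198,440 + $1,159,840 = $1,358,280
Less partial-performance credit: $1,358,280 − $507,320 = $850,960
Cap: 10% of $2,388,000 = $238,800
Cap at $238,800: $850,960 exceeds the cap → $238,800

$238,800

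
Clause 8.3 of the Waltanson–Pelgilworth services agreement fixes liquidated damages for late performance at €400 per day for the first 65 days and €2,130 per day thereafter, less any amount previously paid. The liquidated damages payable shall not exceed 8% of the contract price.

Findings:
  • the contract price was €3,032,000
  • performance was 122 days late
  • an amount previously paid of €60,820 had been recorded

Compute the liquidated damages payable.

€86,590

First 65 days: 65 × €400 = €26,000
Remaining days: (122 − 65) × €2,130 = €121,410
Accrued per-day damages: €26,000 + €121,410 = €147,410
Less amount previously paid: €147,410 − €60,820 = €86,590
Cap: 8% of €3,032,000 = €242,560
Cap at €242,560: €86,590 is within the cap, no reduction.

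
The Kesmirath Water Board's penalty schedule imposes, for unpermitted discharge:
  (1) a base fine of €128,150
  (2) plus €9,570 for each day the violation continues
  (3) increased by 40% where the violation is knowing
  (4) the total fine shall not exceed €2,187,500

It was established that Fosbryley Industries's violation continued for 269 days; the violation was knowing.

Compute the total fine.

Per-day component: 269 × €9,570 = €2,574,330
Base plus per-day: €128,150 + €2,574,330 = €2,702,480
Enhancement: 40% of €2,702,480 = €1,080,992
Enhanced fine: €2,702,480 + €1,080,992 = €3,783,472
Cap at €2,187,500: €3,783,472 exceeds the cap → €2,187,500

€2,187,500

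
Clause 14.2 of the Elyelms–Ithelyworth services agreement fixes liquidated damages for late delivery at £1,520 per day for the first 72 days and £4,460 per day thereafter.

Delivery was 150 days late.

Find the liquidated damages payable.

First 72 days: 72 × £1,520 = £109,440
Remaining days: (150 − 72) × £4,460 = £347,880
Accrued per-day damages: £109,440 + £347,880 = £457,320

£457,320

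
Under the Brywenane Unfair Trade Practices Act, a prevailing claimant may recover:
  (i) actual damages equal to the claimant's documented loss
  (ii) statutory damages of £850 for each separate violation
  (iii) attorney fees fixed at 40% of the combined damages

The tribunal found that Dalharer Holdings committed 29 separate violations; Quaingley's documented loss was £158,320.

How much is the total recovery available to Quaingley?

£256,158

Statutory damages: 29 × £850 = £24,650
Combined damages: £158,320 + £24,650 = £182,970
Attorney fees: 40% of £182,970 = £73,188
Total recovery: £182,970 + £73,188 = £256,158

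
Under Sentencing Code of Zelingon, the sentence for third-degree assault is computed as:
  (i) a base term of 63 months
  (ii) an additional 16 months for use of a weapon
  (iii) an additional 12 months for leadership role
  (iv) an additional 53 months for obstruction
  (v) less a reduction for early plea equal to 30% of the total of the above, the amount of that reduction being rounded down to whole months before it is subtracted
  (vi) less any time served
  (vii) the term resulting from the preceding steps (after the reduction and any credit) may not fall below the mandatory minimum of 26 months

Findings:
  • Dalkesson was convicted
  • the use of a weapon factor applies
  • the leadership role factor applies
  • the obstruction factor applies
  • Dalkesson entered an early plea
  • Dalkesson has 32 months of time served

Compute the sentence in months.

69 months

Use of a weapon enhancement: +16 months
Leadership role enhancement: +12 months
Obstruction enhancement: +53 months
Adjusted term: 63 months + 16 months + 12 months + 53 months = 144 months
Early plea reduction: 30% of 144 months = 43 months (rounded down)
After reduction: 144 − 43 = 101 months
Less time served: 101 months − 32 months = 69 months
Minimum 26 months: 69 months meets the minimum, no increase.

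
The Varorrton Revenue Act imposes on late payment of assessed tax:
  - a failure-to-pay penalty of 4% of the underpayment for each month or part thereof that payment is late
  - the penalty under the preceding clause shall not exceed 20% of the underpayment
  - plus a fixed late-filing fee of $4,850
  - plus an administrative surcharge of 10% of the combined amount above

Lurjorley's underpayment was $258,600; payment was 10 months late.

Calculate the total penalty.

Penalty: $62,227

Accrued rate: 4% × 10 = 40%, capped at 20% → 20%
Failure-to-pay penalty: 20% of $258,600 = $51,720
Penalty before surcharge: $51,720 + $4,850 = $56,570
Administrative surcharge: 10% of $56,570 = $5,657
Total penalty: $56,570 + $5,657 = $62,227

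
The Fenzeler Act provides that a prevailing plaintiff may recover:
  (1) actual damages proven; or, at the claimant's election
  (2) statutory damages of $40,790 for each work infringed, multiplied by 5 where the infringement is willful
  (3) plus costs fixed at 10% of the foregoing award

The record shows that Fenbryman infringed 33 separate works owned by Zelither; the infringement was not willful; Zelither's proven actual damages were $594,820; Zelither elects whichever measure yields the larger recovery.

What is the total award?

$1,480,677

Statutory damages: 33 × $40,790 = $1,346,070
Infringement not willful: no ×5 enhancement.
Greater of actual damages ($594,820) or statutory damages ($1,346,070): $1,346,070
Costs: 10% of $1,346,070 = $134,607
Award plus costs: $1,346,070 + $134,607 = $1,480,677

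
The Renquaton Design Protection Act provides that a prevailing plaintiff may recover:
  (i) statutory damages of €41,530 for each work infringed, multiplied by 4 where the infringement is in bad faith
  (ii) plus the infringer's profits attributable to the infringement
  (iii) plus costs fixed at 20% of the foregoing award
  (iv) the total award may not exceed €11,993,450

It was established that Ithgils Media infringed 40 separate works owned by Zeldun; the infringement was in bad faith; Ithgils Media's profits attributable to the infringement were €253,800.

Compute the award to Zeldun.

Statutory damages: 40 × €41,530 = €1,661,200
Multiplied by 4: 4 × €1,661,200 = €6,644,800
Combined award: €6,644,800 + €253,800 = €6,898,600
Costs: 20% of €6,898,600 = €1,379,720
Award plus costs: €6,898,600 + €1,379,720 = €8,278,320
Cap at €11,993,450: €8,278,320 is within the cap, no reduction.

Award: €8,278,320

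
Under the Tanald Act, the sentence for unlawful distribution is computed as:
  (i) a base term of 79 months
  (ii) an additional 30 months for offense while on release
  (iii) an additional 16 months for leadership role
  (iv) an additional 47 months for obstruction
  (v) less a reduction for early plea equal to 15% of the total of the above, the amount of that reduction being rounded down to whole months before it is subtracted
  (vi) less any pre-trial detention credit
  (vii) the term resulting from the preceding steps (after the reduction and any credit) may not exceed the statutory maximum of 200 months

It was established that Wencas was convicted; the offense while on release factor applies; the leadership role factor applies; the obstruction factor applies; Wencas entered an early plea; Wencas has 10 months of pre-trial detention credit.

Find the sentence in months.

137 months

Offense while on release enhancement: +30 months
Leadership role enhancement: +16 months
Obstruction enhancement: +47 months
Adjusted term: 79 months + 30 months + 16 months + 47 months = 172 months
Early plea reduction: 15% of 172 months = 25 months (rounded down)
After reduction: 172 − 25 = 147 months
Less pre-trial detention credit: 147 months − 10 months = 137 months
Cap at 200 months: 137 months is within the cap, no reduction.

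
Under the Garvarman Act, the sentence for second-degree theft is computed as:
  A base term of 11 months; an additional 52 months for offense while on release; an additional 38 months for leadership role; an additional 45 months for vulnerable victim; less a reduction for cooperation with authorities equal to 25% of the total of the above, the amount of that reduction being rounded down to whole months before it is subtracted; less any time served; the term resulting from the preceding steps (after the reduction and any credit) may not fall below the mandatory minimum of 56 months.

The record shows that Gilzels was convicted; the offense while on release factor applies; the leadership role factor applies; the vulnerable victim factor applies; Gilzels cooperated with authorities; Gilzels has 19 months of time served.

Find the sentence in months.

91 months

Offense while on release enhancement: +52 months
Leadership role enhancement: +38 months
Vulnerable victim enhancement: +45 months
Adjusted term: 11 months + 52 months + 38 months + 45 months = 146 months
Cooperation with authorities reduction: 25% of 146 months = 36 months (rounded down)
After reduction: 146 − 36 = 110 months
Less time served: 110 months − 19 months = 91 months
Minimum 56 months: 91 months meets the minimum, no increase.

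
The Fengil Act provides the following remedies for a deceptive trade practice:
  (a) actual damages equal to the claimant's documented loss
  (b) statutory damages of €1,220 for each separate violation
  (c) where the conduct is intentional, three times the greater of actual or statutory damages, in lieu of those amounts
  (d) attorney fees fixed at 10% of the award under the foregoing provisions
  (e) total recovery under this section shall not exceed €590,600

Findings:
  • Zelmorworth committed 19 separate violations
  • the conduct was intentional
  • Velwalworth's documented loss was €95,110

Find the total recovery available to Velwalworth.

€313,863

Statutory damages: 19 × €1,220 = €23,180
Greater of actual damages (€95,110) or statutory damages (€23,180): €95,110
Trebled: 3 × €95,110 = €285,330
Attorney fees: 10% of €285,330 = €28,533
Total before cap: €285,330 + €28,533 = €313,863
Cap at €590,600: €313,863 is within the cap, no reduction.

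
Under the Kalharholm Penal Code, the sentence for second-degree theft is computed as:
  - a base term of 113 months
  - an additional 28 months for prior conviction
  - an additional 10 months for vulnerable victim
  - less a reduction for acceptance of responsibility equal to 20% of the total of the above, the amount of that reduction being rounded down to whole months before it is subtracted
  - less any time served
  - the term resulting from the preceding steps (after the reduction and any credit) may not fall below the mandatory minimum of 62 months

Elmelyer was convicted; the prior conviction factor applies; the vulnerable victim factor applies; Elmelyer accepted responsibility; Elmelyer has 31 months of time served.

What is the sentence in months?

90 months

Prior conviction enhancement: +28 months
Vulnerable victim enhancement: +10 months
Adjusted term: 113 months + 28 months + 10 months = 151 months
Acceptance of responsibility reduction: 20% of 151 months = 30 months (rounded down)
After reduction: 151 − 30 = 121 months
Less time served: 121 months − 31 months = 90 months
Minimum 62 months: 90 months meets the minimum, no increase.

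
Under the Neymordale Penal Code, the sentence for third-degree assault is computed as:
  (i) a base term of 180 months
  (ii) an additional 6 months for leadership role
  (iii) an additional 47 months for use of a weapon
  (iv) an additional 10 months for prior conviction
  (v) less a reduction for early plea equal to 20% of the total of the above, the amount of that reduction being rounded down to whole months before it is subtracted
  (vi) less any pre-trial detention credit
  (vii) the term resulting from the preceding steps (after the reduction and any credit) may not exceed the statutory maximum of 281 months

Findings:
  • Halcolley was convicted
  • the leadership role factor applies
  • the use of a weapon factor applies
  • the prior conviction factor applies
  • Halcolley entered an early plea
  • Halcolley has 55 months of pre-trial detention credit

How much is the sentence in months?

140 months

Leadership role enhancement: +6 months
Use of a weapon enhancement: +47 months
Prior conviction enhancement: +10 months
Adjusted term: 180 months + 6 months + 47 months + 10 months = 243 months
Early plea reduction: 20% of 243 months = 48 months (rounded down)
After reduction: 243 − 48 = 195 months
Less pre-trial detention credit: 195 months − 55 months = 140 months
Cap at 281 months: 140 months is within the cap, no reduction.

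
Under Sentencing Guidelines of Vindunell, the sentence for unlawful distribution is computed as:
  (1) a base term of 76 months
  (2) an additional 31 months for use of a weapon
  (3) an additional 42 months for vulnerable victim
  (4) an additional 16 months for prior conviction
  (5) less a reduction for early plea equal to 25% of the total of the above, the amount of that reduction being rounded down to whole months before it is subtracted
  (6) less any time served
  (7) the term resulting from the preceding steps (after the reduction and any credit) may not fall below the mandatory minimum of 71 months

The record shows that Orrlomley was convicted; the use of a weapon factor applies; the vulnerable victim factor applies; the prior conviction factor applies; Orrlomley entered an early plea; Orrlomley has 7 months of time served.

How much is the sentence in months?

Sentence: 117 months

Use of a weapon enhancement: +31 months
Vulnerable victim enhancement: +42 months
Prior conviction enhancement: +16 months
Adjusted term: 76 months + 31 months + 42 months + 16 months = 165 months
Early plea reduction: 25% of 165 months = 41 months (rounded down)
After reduction: 165 − 41 = 124 months
Less time served: 124 months − 7 months = 117 months
Minimum 71 months: 117 months meets the minimum, no increase.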